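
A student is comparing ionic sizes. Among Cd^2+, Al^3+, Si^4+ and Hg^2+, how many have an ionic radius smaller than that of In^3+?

2

Tabulating Z and e⁻: Si^4+: 10 e⁻, Z=14, Al^3+: 10 e⁻, Z=13, In^3+: 46 e⁻, Z=49, Cd^2+: 46 e⁻, Z=48, Hg^2+: 78 e⁻, Z=80. Si^4+ < Al^3+ (both 10 e⁻, Z=14>13); Al^3+ < In^3+ (same group, period 3 vs 5); In^3+ < Cd^2+ (isoelectronic, higher Z=49 is smaller); Cd^2+ < Hg^2+ (same group, period 5 vs 6).
Ordering all of them (including In^3+) by radius gives Si^4+ < Al^3+ < In^3+ < Cd^2+ < Hg^2+. Count: 2.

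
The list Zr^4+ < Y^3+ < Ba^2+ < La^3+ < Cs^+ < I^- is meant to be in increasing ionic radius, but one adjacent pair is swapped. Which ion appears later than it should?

La^3+

Compare adjacent ions: they are isoelectronic (54 e⁻) and La has more protons than Ba (57 vs 56), making La^3+ smaller — yet in this increasing list Ba^2+ sits before La^3+. Nothing else is reversed, so La^3+ should move one place to the left.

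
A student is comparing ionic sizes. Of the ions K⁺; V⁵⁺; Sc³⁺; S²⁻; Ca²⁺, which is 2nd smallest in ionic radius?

Isoelectronic series (18 e⁻ each). Size is set by nuclear charge: more protons means a smaller ion. V⁵⁺ (Z=23), Sc³⁺ (Z=21), Ca²⁺ (Z=20), K⁺ (Z=19), S²⁻ (Z=16).
Ordering: V⁵⁺ < Sc³⁺ < Ca²⁺ < K⁺ < S²⁻. The 2nd smallest is Sc³⁺.

Sc³⁺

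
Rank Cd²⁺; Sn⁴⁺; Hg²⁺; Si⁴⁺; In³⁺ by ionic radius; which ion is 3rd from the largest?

In³⁺

Work out protons and electrons: Si⁴⁺ (Z=14, 10 e⁻), Sn⁴⁺ (Z=50, 46 e⁻), In³⁺ (Z=49, 46 e⁻), Cd²⁺ (Z=48, 46 e⁻), Hg²⁺ (Z=80, 78 e⁻). Si⁴⁺ < Sn⁴⁺ (same group, period 3 vs 5); Sn⁴⁺ < In³⁺ (both 46 e⁻, Z=50>49); In³⁺ < Cd²⁺ (both 46 e⁻, Z=49>48); Cd²⁺ < Hg²⁺ (same group, period 5 vs 6).
That gives Si⁴⁺ < Sn⁴⁺ < In³⁺ < Cd²⁺ < Hg²⁺. From the largest end, number 3 is In³⁺.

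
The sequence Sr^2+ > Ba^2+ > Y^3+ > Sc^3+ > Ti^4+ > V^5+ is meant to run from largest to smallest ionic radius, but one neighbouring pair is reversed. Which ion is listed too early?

Sr^2+

Scanning neighbour by neighbour, only Sr^2+/Ba^2+ violates a trend: both in group 2 with the same charge; Sr^2+ (period 5) has the smaller radius. That makes Sr^2+ the one sitting a position early relative to where it belongs.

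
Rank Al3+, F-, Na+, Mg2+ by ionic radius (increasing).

Al3+ < Mg2+ < Na+ < F-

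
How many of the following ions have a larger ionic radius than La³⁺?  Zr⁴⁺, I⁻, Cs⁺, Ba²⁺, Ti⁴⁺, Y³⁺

3

Electron counts and nuclear charges: Ti⁴⁺ (Z=22, 18 e⁻), Zr⁴⁺ (Z=40, 36 e⁻), Y³⁺ (Z=39, 36 e⁻), La³⁺ (Z=57, 54 e⁻), Ba²⁺ (Z=56, 54 e⁻), Cs⁺ (Z=55, 54 e⁻), I⁻ (Z=53, 54 e⁻). Ti⁴⁺ < Zr⁴⁺ (same group, period 4 vs 5); Zr⁴⁺ < Y³⁺ (both 36 e⁻, Z=40>39); Y³⁺ < La³⁺ (same group, period 5 vs 6); La³⁺ < Ba²⁺ (isoelectronic, higher Z=57 is smaller); Ba²⁺ < Cs⁺ (both 54 e⁻, Z=56>55); Cs⁺ < I⁻ (isoelectronic, higher Z=55 is smaller).
Placing each against La³⁺: smaller — Ti⁴⁺, Zr⁴⁺, Y³⁺; larger — Ba²⁺, Cs⁺, I⁻. Count: 3.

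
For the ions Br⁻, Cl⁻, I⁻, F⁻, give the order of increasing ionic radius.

These ions sit in one column with identical charge. Each step down the periodic table adds a principal shell, increasing the radius.

F⁻ < Cl⁻ < Br⁻ < I⁻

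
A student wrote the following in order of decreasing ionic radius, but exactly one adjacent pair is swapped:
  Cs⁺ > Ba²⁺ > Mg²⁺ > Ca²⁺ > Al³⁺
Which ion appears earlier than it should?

Check each adjacent pair. Mg²⁺ and Ca²⁺ are reversed: both in group 2 with the same charge; Mg²⁺ (period 3) has the smaller radius. No other neighbouring pair contradicts the periodic trends, so Mg²⁺ is the ion listed too early.

Mg²⁺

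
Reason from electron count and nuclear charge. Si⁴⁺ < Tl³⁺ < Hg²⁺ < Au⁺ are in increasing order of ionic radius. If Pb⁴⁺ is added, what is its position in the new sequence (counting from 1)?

2

Electron counts and nuclear charges: Si⁴⁺: 10 e⁻, Z=14, Pb⁴⁺: 78 e⁻, Z=82, Tl³⁺: 78 e⁻, Z=81, Hg²⁺: 78 e⁻, Z=80, Au⁺: 78 e⁻, Z=79. Si⁴⁺ < Pb⁴⁺ (same group, 3 shells fewer); Pb⁴⁺ < Tl³⁺ (isoelectronic, higher Z=82 is smaller); Tl³⁺ < Hg²⁺ (isoelectronic, higher Z=81 is smaller); Hg²⁺ < Au⁺ (isoelectronic, higher Z=80 is smaller).
Putting Pb⁴⁺ in gives Si⁴⁺ < Pb⁴⁺ < Tl³⁺ < Hg²⁺ < Au⁺; it lands at slot 2.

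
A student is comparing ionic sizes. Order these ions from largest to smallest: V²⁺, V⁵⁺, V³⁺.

V²⁺ > V³⁺ > V⁵⁺

These are all V ions. Removing more electrons (higher positive charge) pulls the remaining electrons in closer, so V⁵⁺ is smallest and V²⁺ is largest.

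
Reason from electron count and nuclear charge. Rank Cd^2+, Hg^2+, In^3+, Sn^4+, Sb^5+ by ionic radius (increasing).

Sb^5+ < Sn^4+ < In^3+ < Cd^2+ < Hg^2+

Sb^5+ (Z=51, 46 e⁻), Sn^4+ (Z=50, 46 e⁻), In^3+ (Z=49, 46 e⁻), Cd^2+ (Z=48, 46 e⁻), Hg^2+ (Z=80, 78 e⁻). Sb^5+ < Sn^4+ (both 46 e⁻, Z=51>50); Sn^4+ < In^3+ (both 46 e⁻, Z=50>49); In^3+ < Cd^2+ (isoelectronic, higher Z=49 is smaller); Cd^2+ < Hg^2+ (same group, period 5 vs 6).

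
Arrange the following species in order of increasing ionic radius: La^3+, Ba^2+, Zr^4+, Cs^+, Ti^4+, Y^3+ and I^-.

Work out protons and electrons: Ti^4+: 18 e⁻, Z=22, Zr^4+: 36 e⁻, Z=40, Y^3+: 36 e⁻, Z=39, La^3+: 54 e⁻, Z=57, Ba^2+: 54 e⁻, Z=56, Cs^+: 54 e⁻, Z=55, I^-: 54 e⁻, Z=53. Ti^4+ < Zr^4+ (same group, 1 shell fewer); Zr^4+ < Y^3+ (isoelectronic, higher Z=40 is smaller); Y^3+ < La^3+ (same group, period 5 vs 6); La^3+ < Ba^2+ (isoelectronic, higher Z=57 is smaller); Ba^2+ < Cs^+ (both 54 e⁻, Z=56>55); Cs^+ < I^- (isoelectronic, higher Z=55 is smaller).

Ti^4+ < Zr^4+ < Y^3+ < La^3+ < Ba^2+ < Cs^+ < I^-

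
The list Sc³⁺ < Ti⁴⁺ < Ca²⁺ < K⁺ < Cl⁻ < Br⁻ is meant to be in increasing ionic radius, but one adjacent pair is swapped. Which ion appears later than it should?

Check each adjacent pair. Sc³⁺ and Ti⁴⁺ are reversed: Ti⁴⁺ and Sc³⁺ share 18 electrons; the higher nuclear charge on Ti (Z=22) contracts it more, so Ti⁴⁺ < Sc³⁺. No other neighbouring pair contradicts the periodic trends, so Ti⁴⁺ is the ion listed too late.

Ti⁴⁺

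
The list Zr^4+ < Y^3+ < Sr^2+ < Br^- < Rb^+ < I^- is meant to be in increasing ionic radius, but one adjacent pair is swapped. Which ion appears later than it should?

Scanning neighbour by neighbour, only Br^-/Rb^+ violates a trend: Rb^+ and Br^- share 36 electrons; the higher nuclear charge on Rb (Z=37) contracts it more, so Rb^+ < Br^-. That makes Rb^+ the one sitting a position late relative to where it belongs.

Rb^+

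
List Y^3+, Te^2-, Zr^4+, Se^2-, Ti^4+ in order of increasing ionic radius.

First list Z and electron count for each: Ti^4+ has 18 e⁻ (Z=22), Zr^4+ has 36 e⁻ (Z=40), Y^3+ has 36 e⁻ (Z=39), Se^2- has 36 e⁻ (Z=34), Te^2- has 54 e⁻ (Z=52). Ti^4+ < Zr^4+ (same group, period 4 vs 5); Zr^4+ < Y^3+ (isoelectronic, higher Z=40 is smaller); Y^3+ < Se^2- (both 36 e⁻, Z=39>34); Se^2- < Te^2- (same group, 1 shell fewer).

Ti^4+ < Zr^4+ < Y^3+ < Se^2- < Te^2-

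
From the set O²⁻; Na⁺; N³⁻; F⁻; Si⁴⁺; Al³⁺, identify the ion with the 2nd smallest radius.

Each ion has 10 electrons. The ranking follows nuclear charge in reverse — greater Z gives a smaller radius. Si⁴⁺ (Z=14), Al³⁺ (Z=13), Na⁺ (Z=11), F⁻ (Z=9), O²⁻ (Z=8), N³⁻ (Z=7).
Ordering: Si⁴⁺ < Al³⁺ < Na⁺ < F⁻ < O²⁻ < N³⁻. The 2nd smallest is Al³⁺.

Al³⁺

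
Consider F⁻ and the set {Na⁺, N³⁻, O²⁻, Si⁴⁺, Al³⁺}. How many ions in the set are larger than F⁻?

2

Isoelectronic series (10 e⁻ each). Size is set by nuclear charge: more protons means a smaller ion. Si⁴⁺ (Z=14), Al³⁺ (Z=13), Na⁺ (Z=11), F⁻ (Z=9), O²⁻ (Z=8), N³⁻ (Z=7).
Relative to F⁻, the ions that are larger are O²⁻, N³⁻. Count: 2.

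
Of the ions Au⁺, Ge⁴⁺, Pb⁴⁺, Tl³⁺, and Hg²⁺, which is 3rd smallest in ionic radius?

Electron counts and nuclear charges: Ge⁴⁺: 28 e⁻, Z=32, Pb⁴⁺: 78 e⁻, Z=82, Tl³⁺: 78 e⁻, Z=81, Hg²⁺: 78 e⁻, Z=80, Au⁺: 78 e⁻, Z=79. Ge⁴⁺ < Pb⁴⁺ (same group, 2 shells fewer); Pb⁴⁺ < Tl³⁺ (isoelectronic, higher Z=82 is smaller); Tl³⁺ < Hg²⁺ (both 78 e⁻, Z=81>80); Hg²⁺ < Au⁺ (isoelectronic, higher Z=80 is smaller).
So the order is Ge⁴⁺ < Pb⁴⁺ < Tl³⁺ < Hg²⁺ < Au⁺; the 3rd-smallest ion is Tl³⁺.

Tl³⁺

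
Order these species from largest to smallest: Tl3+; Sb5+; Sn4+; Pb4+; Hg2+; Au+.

Electron counts and nuclear charges: Sb5+ has 46 e⁻ (Z=51), Sn4+ has 46 e⁻ (Z=50), Pb4+ has 78 e⁻ (Z=82), Tl3+ has 78 e⁻ (Z=81), Hg2+ has 78 e⁻ (Z=80), Au+ has 78 e⁻ (Z=79). Sb5+ < Sn4+ (isoelectronic, higher Z=51 is smaller); Sn4+ < Pb4+ (same group, period 5 vs 6); Pb4+ < Tl3+ (isoelectronic, higher Z=82 is smaller); Tl3+ < Hg2+ (both 78 e⁻, Z=81>80); Hg2+ < Au+ (both 78 e⁻, Z=80>79).

Au+ > Hg2+ > Tl3+ > Pb4+ > Sn4+ > Sb5+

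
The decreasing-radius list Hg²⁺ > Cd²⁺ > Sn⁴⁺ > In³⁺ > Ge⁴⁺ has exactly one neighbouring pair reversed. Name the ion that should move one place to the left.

In³⁺

Scanning neighbour by neighbour, only Sn⁴⁺/In³⁺ violates a trend: they are isoelectronic (46 e⁻) and Sn has more protons than In (50 vs 49), making Sn⁴⁺ smaller. That makes In³⁺ the one sitting a position late relative to where it belongs.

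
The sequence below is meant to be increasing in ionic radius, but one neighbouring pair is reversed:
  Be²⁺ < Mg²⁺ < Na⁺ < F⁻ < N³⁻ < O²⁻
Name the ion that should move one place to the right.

Check each adjacent pair. N³⁻ and O²⁻ are reversed: both have 10 electrons but Z(O)=8 > Z(N)=7, so O²⁻ should be the smaller of the two. No other neighbouring pair contradicts the periodic trends, so N³⁻ is the ion listed too early.

N³⁻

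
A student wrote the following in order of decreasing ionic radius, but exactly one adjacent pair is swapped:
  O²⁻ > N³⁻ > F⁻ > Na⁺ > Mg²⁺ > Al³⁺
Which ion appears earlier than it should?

O²⁻

Scanning neighbour by neighbour, only O²⁻/N³⁻ violates a trend: O²⁻ and N³⁻ share 10 electrons; the higher nuclear charge on O (Z=8) contracts it more, so O²⁻ < N³⁻. That makes O²⁻ the one sitting a position early relative to where it belongs.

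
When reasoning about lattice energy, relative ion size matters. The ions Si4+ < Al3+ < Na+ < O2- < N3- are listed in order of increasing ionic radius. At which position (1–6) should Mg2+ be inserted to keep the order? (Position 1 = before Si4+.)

All of these have 10 electrons (isoelectronic). With the same electron cloud, the ion with the most protons pulls it in tightest. Nuclear charges: Si4+ (Z=14), Al3+ (Z=13), Mg2+ (Z=12), Na+ (Z=11), O2- (Z=8), N3- (Z=7). Highest Z is smallest.
The complete sequence is Si4+ < Al3+ < Mg2+ < Na+ < O2- < N3-. Mg2+ sits at position 3.

3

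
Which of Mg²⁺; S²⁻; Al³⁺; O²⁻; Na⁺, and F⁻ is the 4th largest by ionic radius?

Na⁺

Electron counts and nuclear charges: Al³⁺ has 10 e⁻ (Z=13), Mg²⁺ has 10 e⁻ (Z=12), Na⁺ has 10 e⁻ (Z=11), F⁻ has 10 e⁻ (Z=9), O²⁻ has 10 e⁻ (Z=8), S²⁻ has 18 e⁻ (Z=16). Al³⁺ < Mg²⁺ (isoelectronic, higher Z=13 is smaller); Mg²⁺ < Na⁺ (both 10 e⁻, Z=12>11); Na⁺ < F⁻ (isoelectronic, higher Z=11 is smaller); F⁻ < O²⁻ (both 10 e⁻, Z=9>8); O²⁻ < S²⁻ (same group, 1 shell fewer).
That gives Al³⁺ < Mg²⁺ < Na⁺ < F⁻ < O²⁻ < S²⁻. From the largest end, number 4 is Na⁺.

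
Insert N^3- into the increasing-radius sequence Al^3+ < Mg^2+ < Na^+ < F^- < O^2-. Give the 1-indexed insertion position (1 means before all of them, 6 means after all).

All of these have 10 electrons (isoelectronic). With the same electron cloud, the ion with the most protons pulls it in tightest. Nuclear charges: Al^3+ (Z=13), Mg^2+ (Z=12), Na^+ (Z=11), F^- (Z=9), O^2- (Z=8), N^3- (Z=7). Highest Z is smallest.
With N^3- included the full order is Al^3+ < Mg^2+ < Na^+ < F^- < O^2- < N^3-, so it takes position 6.

6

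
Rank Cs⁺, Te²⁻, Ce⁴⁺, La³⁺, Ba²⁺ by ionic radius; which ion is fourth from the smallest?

Isoelectronic series (54 e⁻ each). Size is set by nuclear charge: more protons means a smaller ion. Ce⁴⁺ (Z=58), La³⁺ (Z=57), Ba²⁺ (Z=56), Cs⁺ (Z=55), Te²⁻ (Z=52).
That gives Ce⁴⁺ < La³⁺ < Ba²⁺ < Cs⁺ < Te²⁻. From the smallest end, number 4 is Cs⁺.

Cs⁺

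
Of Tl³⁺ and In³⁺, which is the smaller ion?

In³⁺

These ions sit in one column with identical charge. Each step down the periodic table adds a principal shell, increasing the radius.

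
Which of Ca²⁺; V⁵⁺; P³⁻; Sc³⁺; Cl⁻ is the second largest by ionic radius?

Cl⁻

Isoelectronic series (18 e⁻ each). Size is set by nuclear charge: more protons means a smaller ion. V⁵⁺ (Z=23), Sc³⁺ (Z=21), Ca²⁺ (Z=20), Cl⁻ (Z=17), P³⁻ (Z=15).
Full ascending order: V⁵⁺ < Sc³⁺ < Ca²⁺ < Cl⁻ < P³⁻. Counting from the largest, position 2 is Cl⁻.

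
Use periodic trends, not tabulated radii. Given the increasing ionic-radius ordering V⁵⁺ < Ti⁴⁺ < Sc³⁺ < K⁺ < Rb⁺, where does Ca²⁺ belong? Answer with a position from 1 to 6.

4

Electron counts and nuclear charges: V⁵⁺ has 18 e⁻ (Z=23), Ti⁴⁺ has 18 e⁻ (Z=22), Sc³⁺ has 18 e⁻ (Z=21), Ca²⁺ has 18 e⁻ (Z=20), K⁺ has 18 e⁻ (Z=19), Rb⁺ has 36 e⁻ (Z=37). V⁵⁺ < Ti⁴⁺ (both 18 e⁻, Z=23>22); Ti⁴⁺ < Sc³⁺ (isoelectronic, higher Z=22 is smaller); Sc³⁺ < Ca²⁺ (both 18 e⁻, Z=21>20); Ca²⁺ < K⁺ (both 18 e⁻, Z=20>19); K⁺ < Rb⁺ (same group, period 4 vs 5).
The complete sequence is V⁵⁺ < Ti⁴⁺ < Sc³⁺ < Ca²⁺ < K⁺ < Rb⁺. Ca²⁺ sits at position 4.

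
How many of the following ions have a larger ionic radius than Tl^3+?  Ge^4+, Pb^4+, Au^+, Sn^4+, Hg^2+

2

Electron counts and nuclear charges: Ge^4+ (Z=32, 28 e⁻), Sn^4+ (Z=50, 46 e⁻), Pb^4+ (Z=82, 78 e⁻), Tl^3+ (Z=81, 78 e⁻), Hg^2+ (Z=80, 78 e⁻), Au^+ (Z=79, 78 e⁻). Ge^4+ < Sn^4+ (same group, period 4 vs 5); Sn^4+ < Pb^4+ (same group, 1 shell fewer); Pb^4+ < Tl^3+ (isoelectronic, higher Z=82 is smaller); Tl^3+ < Hg^2+ (isoelectronic, higher Z=81 is smaller); Hg^2+ < Au^+ (both 78 e⁻, Z=80>79).
Placing each against Tl^3+: smaller — Ge^4+, Sn^4+, Pb^4+; larger — Hg^2+, Au^+. Count: 2.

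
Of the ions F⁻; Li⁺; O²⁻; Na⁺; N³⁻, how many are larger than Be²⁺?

Work out protons and electrons: Be²⁺ (Z=4, 2 e⁻), Li⁺ (Z=3, 2 e⁻), Na⁺ (Z=11, 10 e⁻), F⁻ (Z=9, 10 e⁻), O²⁻ (Z=8, 10 e⁻), N³⁻ (Z=7, 10 e⁻). Be²⁺ < Li⁺ (isoelectronic, higher Z=4 is smaller); Li⁺ < Na⁺ (same group, period 2 vs 3); Na⁺ < F⁻ (isoelectronic, higher Z=11 is smaller); F⁻ < O²⁻ (both 10 e⁻, Z=9>8); O²⁻ < N³⁻ (both 10 e⁻, Z=8>7).
Placing each against Be²⁺: smaller — none; larger — Li⁺, Na⁺, F⁻, O²⁻, N³⁻. So 5 are larger.

5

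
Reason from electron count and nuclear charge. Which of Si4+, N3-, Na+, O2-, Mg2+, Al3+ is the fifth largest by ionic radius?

Al3+

Each ion has 10 electrons. The ranking follows nuclear charge in reverse — greater Z gives a smaller radius. Si4+ (Z=14), Al3+ (Z=13), Mg2+ (Z=12), Na+ (Z=11), O2- (Z=8), N3- (Z=7).
Full ascending order: Si4+ < Al3+ < Mg2+ < Na+ < O2- < N3-. Counting from the largest, position 5 is Al3+.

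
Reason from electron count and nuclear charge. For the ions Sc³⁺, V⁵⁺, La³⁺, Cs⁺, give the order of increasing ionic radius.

Work out protons and electrons: V⁵⁺ (Z=23, 18 e⁻), Sc³⁺ (Z=21, 18 e⁻), La³⁺ (Z=57, 54 e⁻), Cs⁺ (Z=55, 54 e⁻). V⁵⁺ < Sc³⁺ (isoelectronic, higher Z=23 is smaller); Sc³⁺ < La³⁺ (same group, period 4 vs 6); La³⁺ < Cs⁺ (isoelectronic, higher Z=57 is smaller).

V⁵⁺ < Sc³⁺ < La³⁺ < Cs⁺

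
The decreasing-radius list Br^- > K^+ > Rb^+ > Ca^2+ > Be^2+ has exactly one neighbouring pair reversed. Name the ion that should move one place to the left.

Rb^+

The pair K^+, Rb^+ is the wrong way round — both in group 1 with the same charge; K^+ (period 4) has the smaller radius. All other adjacent pairs agree with periodic trends, so Rb^+ is the misplaced ion.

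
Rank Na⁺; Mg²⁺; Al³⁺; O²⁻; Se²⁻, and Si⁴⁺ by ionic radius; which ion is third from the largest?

Si⁴⁺ has 10 e⁻ (Z=14), Al³⁺ has 10 e⁻ (Z=13), Mg²⁺ has 10 e⁻ (Z=12), Na⁺ has 10 e⁻ (Z=11), O²⁻ has 10 e⁻ (Z=8), Se²⁻ has 36 e⁻ (Z=34). Si⁴⁺ < Al³⁺ (both 10 e⁻, Z=14>13); Al³⁺ < Mg²⁺ (isoelectronic, higher Z=13 is smaller); Mg²⁺ < Na⁺ (isoelectronic, higher Z=12 is smaller); Na⁺ < O²⁻ (both 10 e⁻, Z=11>8); O²⁻ < Se²⁻ (same group, period 2 vs 4).
That gives Si⁴⁺ < Al³⁺ < Mg²⁺ < Na⁺ < O²⁻ < Se²⁻. From the largest end, number 3 is Na⁺.

Na⁺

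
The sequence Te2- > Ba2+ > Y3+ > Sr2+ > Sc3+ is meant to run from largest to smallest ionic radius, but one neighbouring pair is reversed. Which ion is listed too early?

Scanning neighbour by neighbour, only Y3+/Sr2+ violates a trend: they are isoelectronic (36 e⁻) and Y has more protons than Sr (39 vs 38), making Y3+ smaller. That makes Y3+ the one sitting a position early relative to where it belongs.

Y3+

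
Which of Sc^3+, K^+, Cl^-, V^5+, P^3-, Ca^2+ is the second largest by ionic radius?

Cl^-

All of these have 18 electrons (isoelectronic). With the same electron cloud, the ion with the most protons pulls it in tightest. Nuclear charges: V^5+ (Z=23), Sc^3+ (Z=21), Ca^2+ (Z=20), K^+ (Z=19), Cl^- (Z=17), P^3- (Z=15). Highest Z is smallest.
Ordering: V^5+ < Sc^3+ < Ca^2+ < K^+ < Cl^- < P^3-. The second largest is Cl^-.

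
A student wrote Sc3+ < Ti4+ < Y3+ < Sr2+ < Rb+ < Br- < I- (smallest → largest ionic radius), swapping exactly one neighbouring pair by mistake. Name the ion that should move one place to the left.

Ti4+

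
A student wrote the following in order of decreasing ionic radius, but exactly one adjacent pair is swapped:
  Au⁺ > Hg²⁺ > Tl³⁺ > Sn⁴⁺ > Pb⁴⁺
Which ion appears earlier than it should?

Sn⁴⁺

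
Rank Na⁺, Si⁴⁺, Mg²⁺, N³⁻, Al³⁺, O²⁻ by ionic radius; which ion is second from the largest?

Isoelectronic series (10 e⁻ each). Size is set by nuclear charge: more protons means a smaller ion. Si⁴⁺ (Z=14), Al³⁺ (Z=13), Mg²⁺ (Z=12), Na⁺ (Z=11), O²⁻ (Z=8), N³⁻ (Z=7).
That gives Si⁴⁺ < Al³⁺ < Mg²⁺ < Na⁺ < O²⁻ < N³⁻. From the largest end, number 2 is O²⁻.

O²⁻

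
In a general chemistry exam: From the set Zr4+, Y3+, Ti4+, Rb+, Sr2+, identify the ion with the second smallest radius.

Zr4+

Ti4+: 18 e⁻, Z=22, Zr4+: 36 e⁻, Z=40, Y3+: 36 e⁻, Z=39, Sr2+: 36 e⁻, Z=38, Rb+: 36 e⁻, Z=37. Ti4+ < Zr4+ (same group, period 4 vs 5); Zr4+ < Y3+ (isoelectronic, higher Z=40 is smaller); Y3+ < Sr2+ (both 36 e⁻, Z=39>38); Sr2+ < Rb+ (both 36 e⁻, Z=38>37).
That gives Ti4+ < Zr4+ < Y3+ < Sr2+ < Rb+. From the smallest end, number 2 is Zr4+.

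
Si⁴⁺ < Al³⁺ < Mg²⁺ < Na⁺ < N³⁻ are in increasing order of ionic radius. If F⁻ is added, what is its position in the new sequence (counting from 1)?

Isoelectronic series (10 e⁻ each). Size is set by nuclear charge: more protons means a smaller ion. Si⁴⁺ (Z=14), Al³⁺ (Z=13), Mg²⁺ (Z=12), Na⁺ (Z=11), F⁻ (Z=9), N³⁻ (Z=7).
Merged order: Si⁴⁺ < Al³⁺ < Mg²⁺ < Na⁺ < F⁻ < N³⁻ — F⁻ is number 5.

5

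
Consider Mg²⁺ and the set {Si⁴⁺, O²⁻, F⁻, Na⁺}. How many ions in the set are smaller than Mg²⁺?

1

Isoelectronic series (10 e⁻ each). Size is set by nuclear charge: more protons means a smaller ion. Si⁴⁺ (Z=14), Mg²⁺ (Z=12), Na⁺ (Z=11), F⁻ (Z=9), O²⁻ (Z=8).
Ordering all of them (including Mg²⁺) by radius gives Si⁴⁺ < Mg²⁺ < Na⁺ < F⁻ < O²⁻. That's 1.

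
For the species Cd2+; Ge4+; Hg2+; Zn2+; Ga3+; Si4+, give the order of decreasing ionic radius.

Hg2+ > Cd2+ > Zn2+ > Ga3+ > Ge4+ > Si4+

Tabulating Z and e⁻: Si4+: 10 e⁻, Z=14, Ge4+: 28 e⁻, Z=32, Ga3+: 28 e⁻, Z=31, Zn2+: 28 e⁻, Z=30, Cd2+: 46 e⁻, Z=48, Hg2+: 78 e⁻, Z=80. Si4+ < Ge4+ (same group, period 3 vs 4); Ge4+ < Ga3+ (isoelectronic, higher Z=32 is smaller); Ga3+ < Zn2+ (both 28 e⁻, Z=31>30); Zn2+ < Cd2+ (same group, 1 shell fewer); Cd2+ < Hg2+ (same group, period 5 vs 6).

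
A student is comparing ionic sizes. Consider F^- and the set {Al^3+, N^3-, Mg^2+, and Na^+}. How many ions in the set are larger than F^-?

These species are isoelectronic with 10 electrons. The only difference is the number of protons: Al^3+ (Z=13), Mg^2+ (Z=12), Na^+ (Z=11), F^- (Z=9), N^3- (Z=7). The strongest nuclear pull (Al^3+) gives the smallest ion.
Relative to F^-, the ions that are larger are N^3-. So 1 is larger.

1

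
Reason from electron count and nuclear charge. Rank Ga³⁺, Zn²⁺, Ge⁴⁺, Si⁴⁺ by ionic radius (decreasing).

Tabulating Z and e⁻: Si⁴⁺ has 10 e⁻ (Z=14), Ge⁴⁺ has 28 e⁻ (Z=32), Ga³⁺ has 28 e⁻ (Z=31), Zn²⁺ has 28 e⁻ (Z=30). Si⁴⁺ < Ge⁴⁺ (same group, period 3 vs 4); Ge⁴⁺ < Ga³⁺ (isoelectronic, higher Z=32 is smaller); Ga³⁺ < Zn²⁺ (both 28 e⁻, Z=31>30).

Zn²⁺ > Ga³⁺ > Ge⁴⁺ > Si⁴⁺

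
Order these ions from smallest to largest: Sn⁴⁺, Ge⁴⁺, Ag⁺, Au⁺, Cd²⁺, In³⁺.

Ge⁴⁺ < Sn⁴⁺ < In³⁺ < Cd²⁺ < Ag⁺ < Au⁺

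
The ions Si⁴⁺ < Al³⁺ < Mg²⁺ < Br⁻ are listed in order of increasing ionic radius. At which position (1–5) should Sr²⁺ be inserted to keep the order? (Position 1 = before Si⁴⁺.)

4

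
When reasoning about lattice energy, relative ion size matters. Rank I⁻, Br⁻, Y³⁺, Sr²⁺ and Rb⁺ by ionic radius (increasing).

Y³⁺ < Sr²⁺ < Rb⁺ < Br⁻ < I⁻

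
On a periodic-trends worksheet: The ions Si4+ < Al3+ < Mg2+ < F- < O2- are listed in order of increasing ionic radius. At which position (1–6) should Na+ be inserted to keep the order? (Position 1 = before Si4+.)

All of these have 10 electrons (isoelectronic). With the same electron cloud, the ion with the most protons pulls it in tightest. Nuclear charges: Si4+ (Z=14), Al3+ (Z=13), Mg2+ (Z=12), Na+ (Z=11), F- (Z=9), O2- (Z=8). Highest Z is smallest.
The complete sequence is Si4+ < Al3+ < Mg2+ < Na+ < F- < O2-. Na+ sits at position 4.

4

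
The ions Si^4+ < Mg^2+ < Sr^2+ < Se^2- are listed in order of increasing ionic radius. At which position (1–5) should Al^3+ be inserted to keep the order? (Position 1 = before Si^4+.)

Electron counts and nuclear charges: Si^4+: 10 e⁻, Z=14, Al^3+: 10 e⁻, Z=13, Mg^2+: 10 e⁻, Z=12, Sr^2+: 36 e⁻, Z=38, Se^2-: 36 e⁻, Z=34. Si^4+ < Al^3+ (isoelectronic, higher Z=14 is smaller); Al^3+ < Mg^2+ (isoelectronic, higher Z=13 is smaller); Mg^2+ < Sr^2+ (same group, period 3 vs 5); Sr^2+ < Se^2- (isoelectronic, higher Z=38 is smaller).
Putting Al^3+ in gives Si^4+ < Al^3+ < Mg^2+ < Sr^2+ < Se^2-; it lands at slot 2.

2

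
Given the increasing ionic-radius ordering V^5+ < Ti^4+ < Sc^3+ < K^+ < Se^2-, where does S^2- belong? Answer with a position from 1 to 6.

5

Tabulating Z and e⁻: V^5+: 18 e⁻, Z=23, Ti^4+: 18 e⁻, Z=22, Sc^3+: 18 e⁻, Z=21, K^+: 18 e⁻, Z=19, S^2-: 18 e⁻, Z=16, Se^2-: 36 e⁻, Z=34. V^5+ < Ti^4+ (both 18 e⁻, Z=23>22); Ti^4+ < Sc^3+ (isoelectronic, higher Z=22 is smaller); Sc^3+ < K^+ (isoelectronic, higher Z=21 is smaller); K^+ < S^2- (both 18 e⁻, Z=19>16); S^2- < Se^2- (same group, period 3 vs 4).
With S^2- included the full order is V^5+ < Ti^4+ < Sc^3+ < K^+ < S^2- < Se^2-, so it takes position 5.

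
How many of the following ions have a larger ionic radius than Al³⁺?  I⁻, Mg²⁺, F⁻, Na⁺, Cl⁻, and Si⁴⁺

5

Electron counts and nuclear charges: Si⁴⁺ has 10 e⁻ (Z=14), Al³⁺ has 10 e⁻ (Z=13), Mg²⁺ has 10 e⁻ (Z=12), Na⁺ has 10 e⁻ (Z=11), F⁻ has 10 e⁻ (Z=9), Cl⁻ has 18 e⁻ (Z=17), I⁻ has 54 e⁻ (Z=53). Si⁴⁺ < Al³⁺ (both 10 e⁻, Z=14>13); Al³⁺ < Mg²⁺ (isoelectronic, higher Z=13 is smaller); Mg²⁺ < Na⁺ (both 10 e⁻, Z=12>11); Na⁺ < F⁻ (isoelectronic, higher Z=11 is smaller); F⁻ < Cl⁻ (same group, 1 shell fewer); Cl⁻ < I⁻ (same group, period 3 vs 5).
Overall: Si⁴⁺ < Al³⁺ < Mg²⁺ < Na⁺ < F⁻ < Cl⁻ < I⁻. Al³⁺ has 1 below it and 5 above. So 5 are larger.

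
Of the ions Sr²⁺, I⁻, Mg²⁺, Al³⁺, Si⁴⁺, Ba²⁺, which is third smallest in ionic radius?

Electron counts and nuclear charges: Si⁴⁺: 10 e⁻, Z=14, Al³⁺: 10 e⁻, Z=13, Mg²⁺: 10 e⁻, Z=12, Sr²⁺: 36 e⁻, Z=38, Ba²⁺: 54 e⁻, Z=56, I⁻: 54 e⁻, Z=53. Si⁴⁺ < Al³⁺ (isoelectronic, higher Z=14 is smaller); Al³⁺ < Mg²⁺ (both 10 e⁻, Z=13>12); Mg²⁺ < Sr²⁺ (same group, 2 shells fewer); Sr²⁺ < Ba²⁺ (same group, 1 shell fewer); Ba²⁺ < I⁻ (both 54 e⁻, Z=56>53).
Full ascending order: Si⁴⁺ < Al³⁺ < Mg²⁺ < Sr²⁺ < Ba²⁺ < I⁻. Counting from the smallest, position 3 is Mg²⁺.

Mg²⁺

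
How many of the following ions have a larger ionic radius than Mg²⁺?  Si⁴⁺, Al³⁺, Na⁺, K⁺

2

First list Z and electron count for each: Si⁴⁺ has 10 e⁻ (Z=14), Al³⁺ has 10 e⁻ (Z=13), Mg²⁺ has 10 e⁻ (Z=12), Na⁺ has 10 e⁻ (Z=11), K⁺ has 18 e⁻ (Z=19). Si⁴⁺ < Al³⁺ (isoelectronic, higher Z=14 is smaller); Al³⁺ < Mg²⁺ (isoelectronic, higher Z=13 is smaller); Mg²⁺ < Na⁺ (isoelectronic, higher Z=12 is smaller); Na⁺ < K⁺ (same group, period 3 vs 4).
Ordering all of them (including Mg²⁺) by radius gives Si⁴⁺ < Al³⁺ < Mg²⁺ < Na⁺ < K⁺. That's 2.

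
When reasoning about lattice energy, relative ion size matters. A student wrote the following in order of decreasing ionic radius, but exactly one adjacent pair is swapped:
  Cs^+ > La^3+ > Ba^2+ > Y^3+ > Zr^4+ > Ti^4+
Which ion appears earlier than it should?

Check each adjacent pair. La^3+ and Ba^2+ are reversed: La^3+ and Ba^2+ share 54 electrons; the higher nuclear charge on La (Z=57) contracts it more, so La^3+ < Ba^2+. No other neighbouring pair contradicts the periodic trends, so La^3+ is the ion listed too early.

La^3+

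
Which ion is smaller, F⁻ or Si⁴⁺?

Si⁴⁺

Isoelectronic series (10 e⁻ each). Size is set by nuclear charge: more protons means a smaller ion. Si⁴⁺ (Z=14), F⁻ (Z=9).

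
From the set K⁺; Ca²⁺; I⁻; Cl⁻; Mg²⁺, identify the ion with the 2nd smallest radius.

Ca²⁺

Mg²⁺ has 10 e⁻ (Z=12), Ca²⁺ has 18 e⁻ (Z=20), K⁺ has 18 e⁻ (Z=19), Cl⁻ has 18 e⁻ (Z=17), I⁻ has 54 e⁻ (Z=53). Mg²⁺ < Ca²⁺ (same group, period 3 vs 4); Ca²⁺ < K⁺ (both 18 e⁻, Z=20>19); K⁺ < Cl⁻ (isoelectronic, higher Z=19 is smaller); Cl⁻ < I⁻ (same group, 2 shells fewer).
Full ascending order: Mg²⁺ < Ca²⁺ < K⁺ < Cl⁻ < I⁻. Counting from the smallest, position 2 is Ca²⁺.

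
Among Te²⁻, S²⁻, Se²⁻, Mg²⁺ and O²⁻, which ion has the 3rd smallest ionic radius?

S²⁻

First list Z and electron count for each: Mg²⁺: 10 e⁻, Z=12, O²⁻: 10 e⁻, Z=8, S²⁻: 18 e⁻, Z=16, Se²⁻: 36 e⁻, Z=34, Te²⁻: 54 e⁻, Z=52. Mg²⁺ < O²⁻ (isoelectronic, higher Z=12 is smaller); O²⁻ < S²⁻ (same group, period 2 vs 3); S²⁻ < Se²⁻ (same group, period 3 vs 4); Se²⁻ < Te²⁻ (same group, 1 shell fewer).
Ordering: Mg²⁺ < O²⁻ < S²⁻ < Se²⁻ < Te²⁻. The 3rd smallest is S²⁻.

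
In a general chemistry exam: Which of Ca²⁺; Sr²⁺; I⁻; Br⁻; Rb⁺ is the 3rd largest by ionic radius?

Tabulating Z and e⁻: Ca²⁺ (Z=20, 18 e⁻), Sr²⁺ (Z=38, 36 e⁻), Rb⁺ (Z=37, 36 e⁻), Br⁻ (Z=35, 36 e⁻), I⁻ (Z=53, 54 e⁻). Ca²⁺ < Sr²⁺ (same group, period 4 vs 5); Sr²⁺ < Rb⁺ (both 36 e⁻, Z=38>37); Rb⁺ < Br⁻ (both 36 e⁻, Z=37>35); Br⁻ < I⁻ (same group, period 4 vs 5).
Ordering: Ca²⁺ < Sr²⁺ < Rb⁺ < Br⁻ < I⁻. The 3rd largest is Rb⁺.

Rb⁺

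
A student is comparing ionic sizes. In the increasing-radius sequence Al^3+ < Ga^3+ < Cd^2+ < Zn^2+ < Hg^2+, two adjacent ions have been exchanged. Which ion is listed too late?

Zn^2+

The pair Cd^2+, Zn^2+ is the wrong way round — same group and charge — period 4 sits above period 5, so Zn^2+ is smaller. All other adjacent pairs agree with periodic trends, so Zn^2+ is the misplaced ion.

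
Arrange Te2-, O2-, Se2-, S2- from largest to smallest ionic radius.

Te2- > Se2- > S2- > O2-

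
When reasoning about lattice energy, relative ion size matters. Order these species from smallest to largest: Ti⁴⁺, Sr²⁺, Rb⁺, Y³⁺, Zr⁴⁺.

Ti⁴⁺ < Zr⁴⁺ < Y³⁺ < Sr²⁺ < Rb⁺

First list Z and electron count for each: Ti⁴⁺: 18 e⁻, Z=22, Zr⁴⁺: 36 e⁻, Z=40, Y³⁺: 36 e⁻, Z=39, Sr²⁺: 36 e⁻, Z=38, Rb⁺: 36 e⁻, Z=37. Ti⁴⁺ < Zr⁴⁺ (same group, 1 shell fewer); Zr⁴⁺ < Y³⁺ (both 36 e⁻, Z=40>39); Y³⁺ < Sr²⁺ (both 36 e⁻, Z=39>38); Sr²⁺ < Rb⁺ (both 36 e⁻, Z=38>37).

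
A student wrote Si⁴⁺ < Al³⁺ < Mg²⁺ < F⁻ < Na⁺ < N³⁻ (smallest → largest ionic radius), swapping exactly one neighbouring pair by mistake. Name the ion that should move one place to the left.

Check each adjacent pair. F⁻ and Na⁺ are reversed: both have 10 electrons but Z(Na)=11 > Z(F)=9, so Na⁺ should be the smaller of the two. No other neighbouring pair contradicts the periodic trends, so Na⁺ is the ion listed too late.

Na⁺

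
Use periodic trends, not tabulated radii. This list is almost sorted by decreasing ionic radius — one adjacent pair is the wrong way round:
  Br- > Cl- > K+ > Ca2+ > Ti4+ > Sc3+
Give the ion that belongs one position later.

Check each adjacent pair. Ti4+ and Sc3+ are reversed: Ti4+ and Sc3+ share 18 electrons; the higher nuclear charge on Ti (Z=22) contracts it more, so Ti4+ < Sc3+. No other neighbouring pair contradicts the periodic trends, so Ti4+ is the ion listed too early.

Ti4+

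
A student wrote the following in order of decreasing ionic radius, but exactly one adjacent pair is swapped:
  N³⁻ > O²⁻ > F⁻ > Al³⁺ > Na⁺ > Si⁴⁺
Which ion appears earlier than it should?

Al³⁺

Compare adjacent ions: Al³⁺ and Na⁺ share 10 electrons; the higher nuclear charge on Al (Z=13) contracts it more, so Al³⁺ < Na⁺ — yet in this decreasing list Al³⁺ sits before Na⁺. Nothing else is reversed, so Al³⁺ should move one place to the right.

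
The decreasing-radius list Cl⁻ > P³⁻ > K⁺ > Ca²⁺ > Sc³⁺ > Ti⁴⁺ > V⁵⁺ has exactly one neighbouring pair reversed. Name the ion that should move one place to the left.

Compare adjacent ions: both have 18 electrons but Z(Cl)=17 > Z(P)=15, so Cl⁻ should be the smaller of the two — yet in this decreasing list Cl⁻ sits before P³⁻. Nothing else is reversed, so P³⁻ should move one place to the left.

P³⁻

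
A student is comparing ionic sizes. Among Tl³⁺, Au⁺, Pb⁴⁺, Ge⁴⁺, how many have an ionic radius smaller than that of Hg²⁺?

First list Z and electron count for each: Ge⁴⁺ has 28 e⁻ (Z=32), Pb⁴⁺ has 78 e⁻ (Z=82), Tl³⁺ has 78 e⁻ (Z=81), Hg²⁺ has 78 e⁻ (Z=80), Au⁺ has 78 e⁻ (Z=79). Ge⁴⁺ < Pb⁴⁺ (same group, period 4 vs 6); Pb⁴⁺ < Tl³⁺ (isoelectronic, higher Z=82 is smaller); Tl³⁺ < Hg²⁺ (isoelectronic, higher Z=81 is smaller); Hg²⁺ < Au⁺ (both 78 e⁻, Z=80>79).
Relative to Hg²⁺, the ions that are smaller are Ge⁴⁺, Pb⁴⁺, Tl³⁺. That's 3.

3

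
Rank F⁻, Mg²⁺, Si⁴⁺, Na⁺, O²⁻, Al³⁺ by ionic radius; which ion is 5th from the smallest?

F⁻

All of these have 10 electrons (isoelectronic). With the same electron cloud, the ion with the most protons pulls it in tightest. Nuclear charges: Si⁴⁺ (Z=14), Al³⁺ (Z=13), Mg²⁺ (Z=12), Na⁺ (Z=11), F⁻ (Z=9), O²⁻ (Z=8). Highest Z is smallest.
So the order is Si⁴⁺ < Al³⁺ < Mg²⁺ < Na⁺ < F⁻ < O²⁻; the 5th-smallest ion is F⁻.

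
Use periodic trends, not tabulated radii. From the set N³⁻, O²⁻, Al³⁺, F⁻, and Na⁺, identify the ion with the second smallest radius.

Isoelectronic series (10 e⁻ each). Size is set by nuclear charge: more protons means a smaller ion. Al³⁺ (Z=13), Na⁺ (Z=11), F⁻ (Z=9), O²⁻ (Z=8), N³⁻ (Z=7).
Ordering: Al³⁺ < Na⁺ < F⁻ < O²⁻ < N³⁻. The second smallest is Na⁺.

Na⁺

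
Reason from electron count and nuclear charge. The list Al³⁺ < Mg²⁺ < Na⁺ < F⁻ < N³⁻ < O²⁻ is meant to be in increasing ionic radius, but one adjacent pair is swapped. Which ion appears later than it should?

O²⁻

The pair N³⁻, O²⁻ is the wrong way round — both have 10 electrons but Z(O)=8 > Z(N)=7, so O²⁻ should be the smaller of the two. All other adjacent pairs agree with periodic trends, so O²⁻ is the misplaced ion.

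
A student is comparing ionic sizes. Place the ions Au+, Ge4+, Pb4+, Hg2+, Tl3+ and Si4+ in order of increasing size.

Work out protons and electrons: Si4+ (Z=14, 10 e⁻), Ge4+ (Z=32, 28 e⁻), Pb4+ (Z=82, 78 e⁻), Tl3+ (Z=81, 78 e⁻), Hg2+ (Z=80, 78 e⁻), Au+ (Z=79, 78 e⁻). Si4+ < Ge4+ (same group, period 3 vs 4); Ge4+ < Pb4+ (same group, 2 shells fewer); Pb4+ < Tl3+ (both 78 e⁻, Z=82>81); Tl3+ < Hg2+ (isoelectronic, higher Z=81 is smaller); Hg2+ < Au+ (isoelectronic, higher Z=80 is smaller).

Si4+ < Ge4+ < Pb4+ < Tl3+ < Hg2+ < Au+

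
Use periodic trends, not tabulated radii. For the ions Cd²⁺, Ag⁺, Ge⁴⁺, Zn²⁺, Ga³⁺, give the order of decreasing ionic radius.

Ag⁺ > Cd²⁺ > Zn²⁺ > Ga³⁺ > Ge⁴⁺

First list Z and electron count for each: Ge⁴⁺ has 28 e⁻ (Z=32), Ga³⁺ has 28 e⁻ (Z=31), Zn²⁺ has 28 e⁻ (Z=30), Cd²⁺ has 46 e⁻ (Z=48), Ag⁺ has 46 e⁻ (Z=47). Ge⁴⁺ < Ga³⁺ (both 28 e⁻, Z=32>31); Ga³⁺ < Zn²⁺ (isoelectronic, higher Z=31 is smaller); Zn²⁺ < Cd²⁺ (same group, period 4 vs 5); Cd²⁺ < Ag⁺ (both 46 e⁻, Z=48>47).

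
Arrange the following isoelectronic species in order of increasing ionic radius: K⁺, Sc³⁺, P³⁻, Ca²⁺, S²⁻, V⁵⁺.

V⁵⁺ < Sc³⁺ < Ca²⁺ < K⁺ < S²⁻ < P³⁻

Each ion has 18 electrons. The ranking follows nuclear charge in reverse — greater Z gives a smaller radius. V⁵⁺ (Z=23), Sc³⁺ (Z=21), Ca²⁺ (Z=20), K⁺ (Z=19), S²⁻ (Z=16), P³⁻ (Z=15).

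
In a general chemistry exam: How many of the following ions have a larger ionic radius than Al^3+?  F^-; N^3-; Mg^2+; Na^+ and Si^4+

4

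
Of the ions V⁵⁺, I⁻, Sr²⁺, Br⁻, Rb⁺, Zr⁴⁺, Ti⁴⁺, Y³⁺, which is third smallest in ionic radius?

Zr⁴⁺

First list Z and electron count for each: V⁵⁺: 18 e⁻, Z=23, Ti⁴⁺: 18 e⁻, Z=22, Zr⁴⁺: 36 e⁻, Z=40, Y³⁺: 36 e⁻, Z=39, Sr²⁺: 36 e⁻, Z=38, Rb⁺: 36 e⁻, Z=37, Br⁻: 36 e⁻, Z=35, I⁻: 54 e⁻, Z=53. V⁵⁺ < Ti⁴⁺ (both 18 e⁻, Z=23>22); Ti⁴⁺ < Zr⁴⁺ (same group, 1 shell fewer); Zr⁴⁺ < Y³⁺ (isoelectronic, higher Z=40 is smaller); Y³⁺ < Sr²⁺ (isoelectronic, higher Z=39 is smaller); Sr²⁺ < Rb⁺ (isoelectronic, higher Z=38 is smaller); Rb⁺ < Br⁻ (isoelectronic, higher Z=37 is smaller); Br⁻ < I⁻ (same group, 1 shell fewer).
That gives V⁵⁺ < Ti⁴⁺ < Zr⁴⁺ < Y³⁺ < Sr²⁺ < Rb⁺ < Br⁻ < I⁻. From the smallest end, number 3 is Zr⁴⁺.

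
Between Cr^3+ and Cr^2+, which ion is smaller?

Cr^3+

For a single element, ionic radius drops as positive charge rises — Cr^3+ < Cr^2+.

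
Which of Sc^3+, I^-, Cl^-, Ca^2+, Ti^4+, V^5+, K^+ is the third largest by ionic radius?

K^+

Work out protons and electrons: V^5+ (Z=23, 18 e⁻), Ti^4+ (Z=22, 18 e⁻), Sc^3+ (Z=21, 18 e⁻), Ca^2+ (Z=20, 18 e⁻), K^+ (Z=19, 18 e⁻), Cl^- (Z=17, 18 e⁻), I^- (Z=53, 54 e⁻). V^5+ < Ti^4+ (both 18 e⁻, Z=23>22); Ti^4+ < Sc^3+ (isoelectronic, higher Z=22 is smaller); Sc^3+ < Ca^2+ (both 18 e⁻, Z=21>20); Ca^2+ < K^+ (both 18 e⁻, Z=20>19); K^+ < Cl^- (isoelectronic, higher Z=19 is smaller); Cl^- < I^- (same group, period 3 vs 5).
That gives V^5+ < Ti^4+ < Sc^3+ < Ca^2+ < K^+ < Cl^- < I^-. From the largest end, number 3 is K^+.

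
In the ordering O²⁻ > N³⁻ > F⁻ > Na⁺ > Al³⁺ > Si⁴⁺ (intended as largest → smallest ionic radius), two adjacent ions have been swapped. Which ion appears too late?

Scanning neighbour by neighbour, only O²⁻/N³⁻ violates a trend: they are isoelectronic (10 e⁻) and O has more protons than N (8 vs 7), making O²⁻ smaller. That makes N³⁻ the one sitting a position late relative to where it belongs.

N³⁻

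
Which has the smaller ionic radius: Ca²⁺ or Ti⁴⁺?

Ti⁴⁺

Each ion has 18 electrons. The ranking follows nuclear charge in reverse — greater Z gives a smaller radius. Ti⁴⁺ (Z=22), Ca²⁺ (Z=20).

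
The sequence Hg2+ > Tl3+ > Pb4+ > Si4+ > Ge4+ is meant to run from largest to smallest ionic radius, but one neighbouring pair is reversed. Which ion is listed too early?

Si4+

Check each adjacent pair. Si4+ and Ge4+ are reversed: Si4+ and Ge4+ are in one column with the same charge; the lighter period-3 ion has one fewer shell and is smaller. No other neighbouring pair contradicts the periodic trends, so Si4+ is the ion listed too early.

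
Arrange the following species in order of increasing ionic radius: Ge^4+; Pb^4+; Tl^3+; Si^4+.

Si^4+ < Ge^4+ < Pb^4+ < Tl^3+

Tabulating Z and e⁻: Si^4+: 10 e⁻, Z=14, Ge^4+: 28 e⁻, Z=32, Pb^4+: 78 e⁻, Z=82, Tl^3+: 78 e⁻, Z=81. Si^4+ < Ge^4+ (same group, period 3 vs 4); Ge^4+ < Pb^4+ (same group, 2 shells fewer); Pb^4+ < Tl^3+ (isoelectronic, higher Z=82 is smaller).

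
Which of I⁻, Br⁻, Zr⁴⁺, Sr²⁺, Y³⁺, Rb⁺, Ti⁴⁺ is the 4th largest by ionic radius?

Sr²⁺

Electron counts and nuclear charges: Ti⁴⁺: 18 e⁻, Z=22, Zr⁴⁺: 36 e⁻, Z=40, Y³⁺: 36 e⁻, Z=39, Sr²⁺: 36 e⁻, Z=38, Rb⁺: 36 e⁻, Z=37, Br⁻: 36 e⁻, Z=35, I⁻: 54 e⁻, Z=53. Ti⁴⁺ < Zr⁴⁺ (same group, 1 shell fewer); Zr⁴⁺ < Y³⁺ (both 36 e⁻, Z=40>39); Y³⁺ < Sr²⁺ (both 36 e⁻, Z=39>38); Sr²⁺ < Rb⁺ (both 36 e⁻, Z=38>37); Rb⁺ < Br⁻ (isoelectronic, higher Z=37 is smaller); Br⁻ < I⁻ (same group, 1 shell fewer).
That gives Ti⁴⁺ < Zr⁴⁺ < Y³⁺ < Sr²⁺ < Rb⁺ < Br⁻ < I⁻. From the largest end, number 4 is Sr²⁺.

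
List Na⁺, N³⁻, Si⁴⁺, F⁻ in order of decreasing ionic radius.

All of these have 10 electrons (isoelectronic). With the same electron cloud, the ion with the most protons pulls it in tightest. Nuclear charges: Si⁴⁺ (Z=14), Na⁺ (Z=11), F⁻ (Z=9), N³⁻ (Z=7). Highest Z is smallest.

N³⁻ > F⁻ > Na⁺ > Si⁴⁺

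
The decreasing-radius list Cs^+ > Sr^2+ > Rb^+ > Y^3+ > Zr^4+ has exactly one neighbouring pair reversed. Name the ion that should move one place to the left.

The pair Sr^2+, Rb^+ is the wrong way round — they are isoelectronic (36 e⁻) and Sr has more protons than Rb (38 vs 37), making Sr^2+ smaller. All other adjacent pairs agree with periodic trends, so Rb^+ is the misplaced ion.

Rb^+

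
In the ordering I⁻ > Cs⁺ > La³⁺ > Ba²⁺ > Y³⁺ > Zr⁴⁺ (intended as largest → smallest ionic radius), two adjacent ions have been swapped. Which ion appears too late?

Compare adjacent ions: La³⁺ and Ba²⁺ share 54 electrons; the higher nuclear charge on La (Z=57) contracts it more, so La³⁺ < Ba²⁺ — yet in this decreasing list La³⁺ sits before Ba²⁺. Nothing else is reversed, so Ba²⁺ should move one place to the left.

Ba²⁺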